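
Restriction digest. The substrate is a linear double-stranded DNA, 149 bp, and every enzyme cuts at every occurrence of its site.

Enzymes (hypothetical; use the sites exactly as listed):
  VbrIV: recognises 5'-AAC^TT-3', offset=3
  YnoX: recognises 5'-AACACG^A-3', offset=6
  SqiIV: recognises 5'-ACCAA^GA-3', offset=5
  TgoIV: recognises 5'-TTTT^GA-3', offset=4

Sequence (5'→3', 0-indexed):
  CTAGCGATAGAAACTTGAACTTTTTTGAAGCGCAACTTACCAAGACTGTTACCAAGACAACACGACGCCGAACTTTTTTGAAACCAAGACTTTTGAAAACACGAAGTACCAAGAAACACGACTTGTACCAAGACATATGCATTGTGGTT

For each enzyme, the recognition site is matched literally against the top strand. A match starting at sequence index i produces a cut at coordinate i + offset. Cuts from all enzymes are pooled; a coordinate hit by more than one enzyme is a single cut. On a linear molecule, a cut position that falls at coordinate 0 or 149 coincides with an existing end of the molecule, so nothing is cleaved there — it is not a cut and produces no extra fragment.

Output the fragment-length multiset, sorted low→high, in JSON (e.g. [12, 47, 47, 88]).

Scan for sites:
  VbrIV (AACTT, off=3): starts [11, 17, 33, 70] → cuts [14, 20, 36, 73]
  YnoX (AACACGA, off=6): starts [58, 97, 114] → cuts [64, 103, 120]
  SqiIV (ACCAAGA, off=5): starts [38, 50, 82, 107, 126] → cuts [43, 55, 87, 112, 131]
  TgoIV (TTTTGA, off=4): starts [22, 75, 90] → cuts [26, 79, 94]

All cut coordinates (distinct, sorted): [14, 20, 26, 36, 43, 55, 64, 73, 79, 87, 94, 103, 112, 120, 131]

Fragments:
  [0,14): 14 bp
  [14,20): 6 bp
  [20,26): 6 bp
  [26,36): 10 bp
  [36,43): 7 bp
  [43,55): 12 bp
  [55,64): 9 bp
  [64,73): 9 bp
  [73,79): 6 bp
  [79,87): 8 bp
  [87,94): 7 bp
  [94,103): 9 bp
  [103,112): 9 bp
  [112,120): 8 bp
  [120,131): 11 bp
  [131,149): 18 bp

[6,6,6,7,7,8,8,9,9,9,9,10,11,12,14,18]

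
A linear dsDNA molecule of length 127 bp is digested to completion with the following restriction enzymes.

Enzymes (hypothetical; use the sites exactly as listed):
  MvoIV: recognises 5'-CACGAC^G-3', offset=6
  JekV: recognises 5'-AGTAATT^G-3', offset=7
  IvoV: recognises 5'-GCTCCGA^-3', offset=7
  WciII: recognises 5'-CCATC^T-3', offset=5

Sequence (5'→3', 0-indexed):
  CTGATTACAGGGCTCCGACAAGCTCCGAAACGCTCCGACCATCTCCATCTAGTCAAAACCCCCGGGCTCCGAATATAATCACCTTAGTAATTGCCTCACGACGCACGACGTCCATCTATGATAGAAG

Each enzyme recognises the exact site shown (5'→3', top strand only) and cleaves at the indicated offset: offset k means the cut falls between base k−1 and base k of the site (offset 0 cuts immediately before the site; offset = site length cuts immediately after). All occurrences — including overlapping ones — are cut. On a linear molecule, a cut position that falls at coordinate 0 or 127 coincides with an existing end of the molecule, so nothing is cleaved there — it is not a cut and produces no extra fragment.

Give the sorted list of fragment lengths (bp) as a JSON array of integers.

Per-enzyme occurrences:
  MvoIV (CACGACG, off=6): starts [96, 103] → cuts [102, 109]
  JekV (AGTAATTG, off=7): starts [85] → cuts [92]
  IvoV (GCTCCGA, off=7): starts [11, 21, 31, 65] → cuts [18, 28, 38, 72]
  WciII (CCATCT, off=5): starts [38, 44, 111] → cuts [43, 49, 116]

All cut coordinates (distinct, sorted): [18, 28, 38, 43, 49, 72, 92, 102, 109, 116]

Fragment lengths:
  [0,18): 18 bp
  [18,28): 10 bp
  [28,38): 10 bp
  [38,43): 5 bp
  [43,49): 6 bp
  [49,72): 23 bp
  [72,92): 20 bp
  [92,102): 10 bp
  [102,109): 7 bp
  [109,116): 7 bp
  [116,127): 11 bp

[5,6,7,7,10,10,10,11,18,20,23]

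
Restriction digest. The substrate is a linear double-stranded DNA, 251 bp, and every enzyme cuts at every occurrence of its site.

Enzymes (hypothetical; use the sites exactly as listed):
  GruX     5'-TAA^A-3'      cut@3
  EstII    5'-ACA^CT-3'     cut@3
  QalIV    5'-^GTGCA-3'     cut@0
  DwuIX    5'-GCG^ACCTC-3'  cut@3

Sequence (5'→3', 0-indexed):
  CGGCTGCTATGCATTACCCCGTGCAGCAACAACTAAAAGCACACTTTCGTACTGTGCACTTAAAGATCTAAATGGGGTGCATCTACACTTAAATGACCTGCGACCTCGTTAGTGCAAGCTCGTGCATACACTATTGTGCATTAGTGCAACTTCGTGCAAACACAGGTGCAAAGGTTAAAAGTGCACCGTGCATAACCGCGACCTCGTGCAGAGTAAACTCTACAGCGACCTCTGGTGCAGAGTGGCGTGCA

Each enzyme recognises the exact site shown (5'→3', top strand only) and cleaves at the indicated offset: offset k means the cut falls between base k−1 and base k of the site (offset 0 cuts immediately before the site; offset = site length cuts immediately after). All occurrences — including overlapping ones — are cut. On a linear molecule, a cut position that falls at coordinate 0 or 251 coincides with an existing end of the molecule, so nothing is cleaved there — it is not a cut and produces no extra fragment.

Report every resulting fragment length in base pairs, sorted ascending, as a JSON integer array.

[2,5,5,5,5,5,7,7,7,8,8,9,9,10,10,10,10,10,11,11,11,12,12,13,13,16,20]

Per-enzyme occurrences:
  GruX (TAAA, off=3): starts [33, 60, 68, 89, 175, 213] → cuts [36, 63, 71, 92, 178, 216]
  EstII (ACACT, off=3): starts [40, 84, 127] → cuts [43, 87, 130]
  QalIV (GTGCA, off=0): starts [20, 53, 76, 111, 121, 135, 143, 153, 165, 180, 187, 205, 234, 246] → cuts [20, 53, 76, 111, 121, 135, 143, 153, 165, 180, 187, 205, 234, 246]
  DwuIX (GCGACCTC, off=3): starts [99, 197, 224] → cuts [102, 200, 227]

All cut coordinates (distinct, sorted): [20, 36, 43, 53, 63, 71, 76, 87, 92, 102, 111, 121, 130, 135, 143, 153, 165, 178, 180, 187, 200, 205, 216, 227, 234, 246]

Fragments:
  [0,20): 20 bp
  [20,36): 16 bp
  [36,43): 7 bp
  [43,53): 10 bp
  [53,63): 10 bp
  [63,71): 8 bp
  [71,76): 5 bp
  [76,87): 11 bp
  [87,92): 5 bp
  [92,102): 10 bp
  [102,111): 9 bp
  [111,121): 10 bp
  [121,130): 9 bp
  [130,135): 5 bp
  [135,143): 8 bp
  [143,153): 10 bp
  [153,165): 12 bp
  [165,178): 13 bp
  [178,180): 2 bp
  [180,187): 7 bp
  [187,200): 13 bp
  [200,205): 5 bp
  [205,216): 11 bp
  [216,227): 11 bp
  [227,234): 7 bp
  [234,246): 12 bp
  [246,251): 5 bp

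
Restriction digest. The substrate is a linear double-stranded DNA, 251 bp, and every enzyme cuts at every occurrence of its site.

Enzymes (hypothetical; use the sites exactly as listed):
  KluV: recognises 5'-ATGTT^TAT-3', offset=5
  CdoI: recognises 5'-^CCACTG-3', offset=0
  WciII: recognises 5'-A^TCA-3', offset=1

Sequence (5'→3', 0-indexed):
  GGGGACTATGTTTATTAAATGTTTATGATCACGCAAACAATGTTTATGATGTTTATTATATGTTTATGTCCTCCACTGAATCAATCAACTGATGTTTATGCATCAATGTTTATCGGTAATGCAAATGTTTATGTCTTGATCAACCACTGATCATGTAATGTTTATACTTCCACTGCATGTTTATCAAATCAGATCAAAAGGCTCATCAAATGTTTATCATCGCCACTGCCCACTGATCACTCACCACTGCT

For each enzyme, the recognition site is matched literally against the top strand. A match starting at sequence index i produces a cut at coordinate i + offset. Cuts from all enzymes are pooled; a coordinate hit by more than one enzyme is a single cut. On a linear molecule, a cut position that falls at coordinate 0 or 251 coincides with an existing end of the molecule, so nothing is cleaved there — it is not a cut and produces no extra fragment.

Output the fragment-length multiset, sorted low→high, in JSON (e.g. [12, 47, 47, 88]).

Site scan:
  KluV (ATGTTTAT, off=5): starts [7, 18, 39, 48, 59, 91, 105, 124, 157, 176, 209] → cuts [12, 23, 44, 53, 64, 96, 110, 129, 162, 181, 214]
  CdoI (CCACTG, off=0): starts [72, 143, 169, 222, 229, 243] → cuts [72, 143, 169, 222, 229, 243]
  WciII (ATCA, off=1): starts [27, 79, 83, 101, 138, 149, 182, 187, 192, 204, 215, 235] → cuts [28, 80, 84, 102, 139, 150, 183, 188, 193, 205, 216, 236]

Pooled cuts: [12, 23, 28, 44, 53, 64, 72, 80, 84, 96, 102, 110, 129, 139, 143, 150, 162, 169, 181, 183, 188, 193, 205, 214, 216, 222, 229, 236, 243]

Fragments:
  [0,12): 12 bp
  [12,23): 11 bp
  [23,28): 5 bp
  [28,44): 16 bp
  [44,53): 9 bp
  [53,64): 11 bp
  [64,72): 8 bp
  [72,80): 8 bp
  [80,84): 4 bp
  [84,96): 12 bp
  [96,102): 6 bp
  [102,110): 8 bp
  [110,129): 19 bp
  [129,139): 10 bp
  [139,143): 4 bp
  [143,150): 7 bp
  [150,162): 12 bp
  [162,169): 7 bp
  [169,181): 12 bp
  [181,183): 2 bp
  [183,188): 5 bp
  [188,193): 5 bp
  [193,205): 12 bp
  [205,214): 9 bp
  [214,216): 2 bp
  [216,222): 6 bp
  [222,229): 7 bp
  [229,236): 7 bp
  [236,243): 7 bp
  [243,251): 8 bp

[2,2,4,4,5,5,5,6,6,7,7,7,7,7,8,8,8,8,9,9,10,11,11,12,12,12,12,12,16,19]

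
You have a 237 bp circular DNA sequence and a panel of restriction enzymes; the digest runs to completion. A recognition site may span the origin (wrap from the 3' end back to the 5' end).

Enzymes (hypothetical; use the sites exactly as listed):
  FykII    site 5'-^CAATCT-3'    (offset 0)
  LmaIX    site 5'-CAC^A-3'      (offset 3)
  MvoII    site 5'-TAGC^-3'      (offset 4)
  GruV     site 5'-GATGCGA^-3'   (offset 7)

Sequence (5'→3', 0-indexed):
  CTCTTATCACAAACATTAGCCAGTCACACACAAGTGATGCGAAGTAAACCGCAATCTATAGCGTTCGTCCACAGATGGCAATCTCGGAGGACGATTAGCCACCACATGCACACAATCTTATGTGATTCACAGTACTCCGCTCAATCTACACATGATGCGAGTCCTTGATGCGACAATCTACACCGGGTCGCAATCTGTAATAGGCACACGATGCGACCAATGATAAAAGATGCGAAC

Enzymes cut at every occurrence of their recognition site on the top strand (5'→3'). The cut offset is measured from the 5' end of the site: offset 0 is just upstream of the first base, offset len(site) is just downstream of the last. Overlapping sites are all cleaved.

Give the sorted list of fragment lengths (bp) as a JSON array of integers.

Site scan:
  FykII (CAATCT, off=0): starts [51, 78, 112, 141, 173, 190] → cuts [51, 78, 112, 141, 173, 190]
  LmaIX (CACA, off=3): starts [7, 24, 26, 28, 69, 102, 108, 110, 127, 148, 204] → cuts [10, 27, 29, 31, 72, 105, 111, 113, 130, 151, 207]
  MvoII (TAGC, off=4): starts [16, 58, 95] → cuts [20, 62, 99]
  GruV (GATGCGA, off=7): starts [35, 153, 166, 209, 228] → cuts [42, 160, 173, 216, 235]

Pooled cuts: [10, 20, 27, 29, 31, 42, 51, 62, 72, 78, 99, 105, 111, 112, 113, 130, 141, 151, 160, 173, 190, 207, 216, 235]

Fragments:
  10→20: 10 bp
  20→27: 7 bp
  27→29: 2 bp
  29→31: 2 bp
  31→42: 11 bp
  42→51: 9 bp
  51→62: 11 bp
  62→72: 10 bp
  72→78: 6 bp
  78→99: 21 bp
  99→105: 6 bp
  105→111: 6 bp
  111→112: 1 bp
  112→113: 1 bp
  113→130: 17 bp
  130→141: 11 bp
  141→151: 10 bp
  151→160: 9 bp
  160→173: 13 bp
  173→190: 17 bp
  190→207: 17 bp
  207→216: 9 bp
  216→235: 19 bp
  235→10 (wrap): 237-235+10 = 12 bp

[1,1,2,2,6,6,6,7,9,9,9,10,10,10,11,11,11,12,13,17,17,17,19,21]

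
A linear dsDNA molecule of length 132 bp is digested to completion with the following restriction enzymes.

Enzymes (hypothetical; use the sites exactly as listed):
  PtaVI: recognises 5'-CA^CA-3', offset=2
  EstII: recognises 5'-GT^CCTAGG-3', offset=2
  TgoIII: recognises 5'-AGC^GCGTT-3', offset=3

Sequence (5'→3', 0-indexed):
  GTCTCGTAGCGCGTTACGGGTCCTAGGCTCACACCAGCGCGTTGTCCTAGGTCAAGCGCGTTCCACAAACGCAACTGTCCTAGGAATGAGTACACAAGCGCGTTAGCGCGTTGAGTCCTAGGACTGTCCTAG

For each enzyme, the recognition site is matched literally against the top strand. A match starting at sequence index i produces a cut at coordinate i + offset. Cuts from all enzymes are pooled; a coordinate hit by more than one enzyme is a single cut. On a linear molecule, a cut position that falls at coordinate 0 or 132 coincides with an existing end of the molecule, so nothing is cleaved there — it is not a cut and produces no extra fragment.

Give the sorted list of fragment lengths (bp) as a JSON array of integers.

Per-enzyme occurrences:
  PtaVI CACA/2: at [29, 63, 92] ⇒ [31, 65, 94]
  EstII GTCCTAGG/2: at [19, 43, 76, 114] ⇒ [21, 45, 78, 116]
  TgoIII AGCGCGTT/3: at [7, 35, 54, 96, 104] ⇒ [10, 38, 57, 99, 107]

All cut coordinates (distinct, sorted): [10, 21, 31, 38, 45, 57, 65, 78, 94, 99, 107, 116]

Fragments:
  [0,10): 10 bp
  [10,21): 11 bp
  [21,31): 10 bp
  [31,38): 7 bp
  [38,45): 7 bp
  [45,57): 12 bp
  [57,65): 8 bp
  [65,78): 13 bp
  [78,94): 16 bp
  [94,99): 5 bp
  [99,107): 8 bp
  [107,116): 9 bp
  [116,132): 16 bp

[5,7,7,8,8,9,10,10,11,12,13,16,16]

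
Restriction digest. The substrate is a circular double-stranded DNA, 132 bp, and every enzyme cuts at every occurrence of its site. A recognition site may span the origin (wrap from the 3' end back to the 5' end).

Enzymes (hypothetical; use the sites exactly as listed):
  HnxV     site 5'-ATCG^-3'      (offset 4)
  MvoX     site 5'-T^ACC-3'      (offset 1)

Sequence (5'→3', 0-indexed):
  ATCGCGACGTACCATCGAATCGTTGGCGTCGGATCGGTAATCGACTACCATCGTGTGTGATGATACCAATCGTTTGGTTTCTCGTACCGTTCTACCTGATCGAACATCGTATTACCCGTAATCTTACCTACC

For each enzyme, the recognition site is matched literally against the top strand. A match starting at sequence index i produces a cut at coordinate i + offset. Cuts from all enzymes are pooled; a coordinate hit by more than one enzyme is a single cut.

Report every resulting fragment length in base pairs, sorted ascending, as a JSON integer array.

[3,4,4,5,6,7,7,7,7,7,8,8,9,11,12,13,14]

Scan for sites:
  HnxV (ATCG, off=4): starts [0, 13, 18, 32, 39, 49, 68, 98, 105] → cuts [4, 17, 22, 36, 43, 53, 72, 102, 109]
  MvoX (TACC, off=1): starts [9, 45, 63, 84, 92, 112, 124, 128] → cuts [10, 46, 64, 85, 93, 113, 125, 129]

All cut coordinates (distinct, sorted): [4, 10, 17, 22, 36, 43, 46, 53, 64, 72, 85, 93, 102, 109, 113, 125, 129]

Fragments:
  4→10: 6 bp
  10→17: 7 bp
  17→22: 5 bp
  22→36: 14 bp
  36→43: 7 bp
  43→46: 3 bp
  46→53: 7 bp
  53→64: 11 bp
  64→72: 8 bp
  72→85: 13 bp
  85→93: 8 bp
  93→102: 9 bp
  102→109: 7 bp
  109→113: 4 bp
  113→125: 12 bp
  125→129: 4 bp
  129→4 (wrap): 132-129+4 = 7 bp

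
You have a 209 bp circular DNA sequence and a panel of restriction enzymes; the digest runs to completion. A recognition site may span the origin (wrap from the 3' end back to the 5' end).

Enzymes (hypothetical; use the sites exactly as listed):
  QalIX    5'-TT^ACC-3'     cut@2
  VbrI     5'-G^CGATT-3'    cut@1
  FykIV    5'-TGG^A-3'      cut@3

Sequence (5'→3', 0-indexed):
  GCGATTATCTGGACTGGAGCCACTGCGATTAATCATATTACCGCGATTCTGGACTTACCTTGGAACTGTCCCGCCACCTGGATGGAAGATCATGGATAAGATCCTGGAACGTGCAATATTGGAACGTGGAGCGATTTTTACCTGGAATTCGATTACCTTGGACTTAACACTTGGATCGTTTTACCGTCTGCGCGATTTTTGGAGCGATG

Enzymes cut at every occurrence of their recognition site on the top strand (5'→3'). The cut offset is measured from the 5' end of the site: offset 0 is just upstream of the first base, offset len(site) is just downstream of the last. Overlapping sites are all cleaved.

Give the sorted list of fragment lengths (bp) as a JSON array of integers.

[2,4,4,4,5,6,7,7,7,8,8,8,8,9,9,10,10,10,11,12,13,14,15,18]

Site scan:
  QalIX (TTACC, off=2): starts [37, 54, 137, 152, 180] → cuts [39, 56, 139, 154, 182]
  VbrI (GCGATT, off=1): starts [0, 24, 42, 130, 191] → cuts [1, 25, 43, 131, 192]
  FykIV (TGGA, off=3): starts [9, 14, 49, 60, 78, 82, 92, 104, 119, 126, 142, 158, 171, 199] → cuts [12, 17, 52, 63, 81, 85, 95, 107, 122, 129, 145, 161, 174, 202]

Pooled cuts: [1, 12, 17, 25, 39, 43, 52, 56, 63, 81, 85, 95, 107, 122, 129, 131, 139, 145, 154, 161, 174, 182, 192, 202]

Fragment lengths:
  1→12: 11 bp
  12→17: 5 bp
  17→25: 8 bp
  25→39: 14 bp
  39→43: 4 bp
  43→52: 9 bp
  52→56: 4 bp
  56→63: 7 bp
  63→81: 18 bp
  81→85: 4 bp
  85→95: 10 bp
  95→107: 12 bp
  107→122: 15 bp
  122→129: 7 bp
  129→131: 2 bp
  131→139: 8 bp
  139→145: 6 bp
  145→154: 9 bp
  154→161: 7 bp
  161→174: 13 bp
  174→182: 8 bp
  182→192: 10 bp
  192→202: 10 bp
  202→1 (wrap): 209-202+1 = 8 bp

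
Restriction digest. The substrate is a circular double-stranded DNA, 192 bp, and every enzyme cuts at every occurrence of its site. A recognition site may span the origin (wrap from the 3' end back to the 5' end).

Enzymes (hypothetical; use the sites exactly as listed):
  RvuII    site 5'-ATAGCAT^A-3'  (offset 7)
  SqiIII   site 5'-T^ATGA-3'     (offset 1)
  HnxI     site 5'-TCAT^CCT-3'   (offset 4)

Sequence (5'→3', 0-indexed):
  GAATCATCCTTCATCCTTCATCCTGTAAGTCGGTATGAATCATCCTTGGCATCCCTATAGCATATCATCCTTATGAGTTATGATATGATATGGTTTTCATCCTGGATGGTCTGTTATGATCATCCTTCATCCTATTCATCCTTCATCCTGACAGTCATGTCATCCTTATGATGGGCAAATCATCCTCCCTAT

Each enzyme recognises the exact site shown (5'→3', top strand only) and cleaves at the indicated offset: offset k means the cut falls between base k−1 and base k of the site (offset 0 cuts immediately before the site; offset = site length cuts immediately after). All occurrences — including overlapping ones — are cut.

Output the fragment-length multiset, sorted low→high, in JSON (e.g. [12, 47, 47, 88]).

[4,4,5,5,7,7,7,7,7,7,8,9,9,9,13,15,16,16,17,20]

Scan for sites:
  RvuII ATAGCATA/7: at [56] ⇒ [63]
  SqiIII TATGA/1: at [33, 71, 78, 83, 114, 166, 189] ⇒ [34, 72, 79, 84, 115, 167, 190]
  HnxI TCATCCT/4: at [3, 10, 17, 39, 64, 96, 119, 126, 135, 142, 159, 179] ⇒ [7, 14, 21, 43, 68, 100, 123, 130, 139, 146, 163, 183]

Pooled cuts: [7, 14, 21, 34, 43, 63, 68, 72, 79, 84, 100, 115, 123, 130, 139, 146, 163, 167, 183, 190]

Fragments:
  7→14: 7 bp
  14→21: 7 bp
  21→34: 13 bp
  34→43: 9 bp
  43→63: 20 bp
  63→68: 5 bp
  68→72: 4 bp
  72→79: 7 bp
  79→84: 5 bp
  84→100: 16 bp
  100→115: 15 bp
  115→123: 8 bp
  123→130: 7 bp
  130→139: 9 bp
  139→146: 7 bp
  146→163: 17 bp
  163→167: 4 bp
  167→183: 16 bp
  183→190: 7 bp
  190→7 (wrap): 192-190+7 = 9 bp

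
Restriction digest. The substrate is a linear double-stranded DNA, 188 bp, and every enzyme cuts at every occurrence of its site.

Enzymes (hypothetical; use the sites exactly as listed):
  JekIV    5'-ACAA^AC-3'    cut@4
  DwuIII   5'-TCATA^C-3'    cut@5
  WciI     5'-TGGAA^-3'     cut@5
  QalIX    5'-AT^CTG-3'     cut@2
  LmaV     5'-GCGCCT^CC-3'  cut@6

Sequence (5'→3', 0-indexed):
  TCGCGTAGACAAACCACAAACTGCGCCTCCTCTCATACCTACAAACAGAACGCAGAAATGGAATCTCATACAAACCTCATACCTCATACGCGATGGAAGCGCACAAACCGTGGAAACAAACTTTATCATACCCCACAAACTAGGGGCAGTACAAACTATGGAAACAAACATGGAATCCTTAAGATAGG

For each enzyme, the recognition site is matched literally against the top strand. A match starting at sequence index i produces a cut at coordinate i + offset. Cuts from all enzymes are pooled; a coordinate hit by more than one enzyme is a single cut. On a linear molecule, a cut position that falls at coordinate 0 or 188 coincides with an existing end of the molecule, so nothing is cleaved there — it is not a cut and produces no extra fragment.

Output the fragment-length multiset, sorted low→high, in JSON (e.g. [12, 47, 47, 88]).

[3,4,4,7,7,7,7,8,8,8,8,9,9,9,9,10,11,12,13,16,19]

Per-enzyme occurrences:
  JekIV ACAAAC/4: at [8, 15, 40, 69, 102, 115, 134, 150, 163] ⇒ [12, 19, 44, 73, 106, 119, 138, 154, 167]
  DwuIII TCATAC/5: at [32, 65, 76, 83, 125] ⇒ [37, 70, 81, 88, 130]
  WciI TGGAA/5: at [58, 93, 110, 158, 170] ⇒ [63, 98, 115, 163, 175]
  QalIX (ATCTG, off=2): no sites
  LmaV GCGCCTCC/6: at [22] ⇒ [28]

All cut coordinates (distinct, sorted): [12, 19, 28, 37, 44, 63, 70, 73, 81, 88, 98, 106, 115, 119, 130, 138, 154, 163, 167, 175]

Fragment lengths:
  [0,12): 12 bp
  [12,19): 7 bp
  [19,28): 9 bp
  [28,37): 9 bp
  [37,44): 7 bp
  [44,63): 19 bp
  [63,70): 7 bp
  [70,73): 3 bp
  [73,81): 8 bp
  [81,88): 7 bp
  [88,98): 10 bp
  [98,106): 8 bp
  [106,115): 9 bp
  [115,119): 4 bp
  [119,130): 11 bp
  [130,138): 8 bp
  [138,154): 16 bp
  [154,163): 9 bp
  [163,167): 4 bp
  [167,175): 8 bp
  [175,188): 13 bp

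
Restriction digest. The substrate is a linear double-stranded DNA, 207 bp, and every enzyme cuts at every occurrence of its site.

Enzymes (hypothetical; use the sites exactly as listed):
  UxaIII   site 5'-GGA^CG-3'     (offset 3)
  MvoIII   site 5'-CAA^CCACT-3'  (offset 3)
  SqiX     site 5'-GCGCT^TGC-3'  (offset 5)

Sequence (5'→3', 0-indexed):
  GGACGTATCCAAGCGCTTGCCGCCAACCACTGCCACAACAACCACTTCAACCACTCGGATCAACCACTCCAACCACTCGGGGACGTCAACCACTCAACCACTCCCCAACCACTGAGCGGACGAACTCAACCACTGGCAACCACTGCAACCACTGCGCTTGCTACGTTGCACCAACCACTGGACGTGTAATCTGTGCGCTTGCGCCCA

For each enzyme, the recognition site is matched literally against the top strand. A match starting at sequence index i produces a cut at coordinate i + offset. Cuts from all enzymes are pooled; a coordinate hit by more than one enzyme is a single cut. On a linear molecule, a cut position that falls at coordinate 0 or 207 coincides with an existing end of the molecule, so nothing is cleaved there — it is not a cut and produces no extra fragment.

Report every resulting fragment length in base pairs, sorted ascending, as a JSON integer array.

[3,6,8,8,8,9,9,9,9,9,10,10,11,11,12,13,14,15,16,17]

Site scan:
  UxaIII (GGACG, off=3): starts [0, 80, 117, 179] → cuts [3, 83, 120, 182]
  MvoIII (CAACCACT, off=3): starts [23, 38, 47, 60, 69, 86, 94, 105, 126, 136, 145, 171] → cuts [26, 41, 50, 63, 72, 89, 97, 108, 129, 139, 148, 174]
  SqiX (GCGCTTGC, off=5): starts [12, 153, 194] → cuts [17, 158, 199]

Pooled cuts: [3, 17, 26, 41, 50, 63, 72, 83, 89, 97, 108, 120, 129, 139, 148, 158, 174, 182, 199]

Fragments:
  [0,3): 3 bp
  [3,17): 14 bp
  [17,26): 9 bp
  [26,41): 15 bp
  [41,50): 9 bp
  [50,63): 13 bp
  [63,72): 9 bp
  [72,83): 11 bp
  [83,89): 6 bp
  [89,97): 8 bp
  [97,108): 11 bp
  [108,120): 12 bp
  [120,129): 9 bp
  [129,139): 10 bp
  [139,148): 9 bp
  [148,158): 10 bp
  [158,174): 16 bp
  [174,182): 8 bp
  [182,199): 17 bp
  [199,207): 8 bp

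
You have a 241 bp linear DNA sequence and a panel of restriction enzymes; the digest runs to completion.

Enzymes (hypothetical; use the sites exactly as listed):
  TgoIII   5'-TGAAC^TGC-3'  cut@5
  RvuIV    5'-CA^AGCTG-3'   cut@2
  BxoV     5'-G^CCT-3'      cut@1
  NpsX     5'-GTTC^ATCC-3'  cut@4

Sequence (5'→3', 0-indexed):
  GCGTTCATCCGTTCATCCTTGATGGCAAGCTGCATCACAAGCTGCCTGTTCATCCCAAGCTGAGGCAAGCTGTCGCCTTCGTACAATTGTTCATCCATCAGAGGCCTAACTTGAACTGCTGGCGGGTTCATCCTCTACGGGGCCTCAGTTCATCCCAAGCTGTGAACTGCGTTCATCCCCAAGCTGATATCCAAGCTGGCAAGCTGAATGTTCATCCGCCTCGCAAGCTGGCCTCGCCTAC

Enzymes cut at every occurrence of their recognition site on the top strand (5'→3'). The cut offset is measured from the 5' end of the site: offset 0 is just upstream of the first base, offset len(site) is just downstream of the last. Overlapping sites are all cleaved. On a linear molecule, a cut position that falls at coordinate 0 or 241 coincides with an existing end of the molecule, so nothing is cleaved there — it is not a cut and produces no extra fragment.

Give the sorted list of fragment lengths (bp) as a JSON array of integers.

[5,5,5,5,6,6,6,6,7,7,7,7,8,8,8,9,10,10,12,12,12,12,12,13,13,13,17]

Scan for sites:
  TgoIII TGAACTGC/5: at [111, 162] ⇒ [116, 167]
  RvuIV CAAGCTG/2: at [25, 37, 55, 65, 155, 179, 191, 199, 223] ⇒ [27, 39, 57, 67, 157, 181, 193, 201, 225]
  BxoV GCCT/1: at [43, 74, 103, 141, 217, 230, 235] ⇒ [44, 75, 104, 142, 218, 231, 236]
  NpsX GTTCATCC/4: at [2, 10, 47, 88, 125, 147, 170, 209] ⇒ [6, 14, 51, 92, 129, 151, 174, 213]

Pooled cuts: [6, 14, 27, 39, 44, 51, 57, 67, 75, 92, 104, 116, 129, 142, 151, 157, 167, 174, 181, 193, 201, 213, 218, 225, 231, 236]

Fragments:
  [0,6): 6 bp
  [6,14): 8 bp
  [14,27): 13 bp
  [27,39): 12 bp
  [39,44): 5 bp
  [44,51): 7 bp
  [51,57): 6 bp
  [57,67): 10 bp
  [67,75): 8 bp
  [75,92): 17 bp
  [92,104): 12 bp
  [104,116): 12 bp
  [116,129): 13 bp
  [129,142): 13 bp
  [142,151): 9 bp
  [151,157): 6 bp
  [157,167): 10 bp
  [167,174): 7 bp
  [174,181): 7 bp
  [181,193): 12 bp
  [193,201): 8 bp
  [201,213): 12 bp
  [213,218): 5 bp
  [218,225): 7 bp
  [225,231): 6 bp
  [231,236): 5 bp
  [236,241): 5 bp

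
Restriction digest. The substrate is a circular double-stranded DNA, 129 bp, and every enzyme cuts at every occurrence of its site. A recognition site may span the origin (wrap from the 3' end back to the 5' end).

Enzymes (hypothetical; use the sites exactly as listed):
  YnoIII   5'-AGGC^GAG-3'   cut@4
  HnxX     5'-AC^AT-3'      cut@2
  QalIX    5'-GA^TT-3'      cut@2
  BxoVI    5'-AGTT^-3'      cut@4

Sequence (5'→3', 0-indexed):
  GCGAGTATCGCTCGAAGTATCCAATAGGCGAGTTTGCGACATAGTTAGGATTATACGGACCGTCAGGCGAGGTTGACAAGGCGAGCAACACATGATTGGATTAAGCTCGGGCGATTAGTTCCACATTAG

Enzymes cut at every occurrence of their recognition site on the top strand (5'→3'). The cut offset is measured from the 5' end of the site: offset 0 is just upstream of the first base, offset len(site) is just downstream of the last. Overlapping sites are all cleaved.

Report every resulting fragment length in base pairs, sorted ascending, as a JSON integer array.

Site scan:
  YnoIII AGGCGAG/4: at [25, 64, 78, 127] ⇒ [2, 29, 68, 82]
  HnxX ACAT/2: at [38, 89, 122] ⇒ [40, 91, 124]
  QalIX GATT/2: at [48, 93, 98, 112] ⇒ [50, 95, 100, 114]
  BxoVI AGTT/4: at [30, 42, 116] ⇒ [34, 46, 120]

Pooled cuts: [2, 29, 34, 40, 46, 50, 68, 82, 91, 95, 100, 114, 120, 124]

Fragment lengths:
  2→29: 27 bp
  29→34: 5 bp
  34→40: 6 bp
  40→46: 6 bp
  46→50: 4 bp
  50→68: 18 bp
  68→82: 14 bp
  82→91: 9 bp
  91→95: 4 bp
  95→100: 5 bp
  100→114: 14 bp
  114→120: 6 bp
  120→124: 4 bp
  124→2 (wrap): 129-124+2 = 7 bp

[4,4,4,5,5,6,6,6,7,9,14,14,18,27]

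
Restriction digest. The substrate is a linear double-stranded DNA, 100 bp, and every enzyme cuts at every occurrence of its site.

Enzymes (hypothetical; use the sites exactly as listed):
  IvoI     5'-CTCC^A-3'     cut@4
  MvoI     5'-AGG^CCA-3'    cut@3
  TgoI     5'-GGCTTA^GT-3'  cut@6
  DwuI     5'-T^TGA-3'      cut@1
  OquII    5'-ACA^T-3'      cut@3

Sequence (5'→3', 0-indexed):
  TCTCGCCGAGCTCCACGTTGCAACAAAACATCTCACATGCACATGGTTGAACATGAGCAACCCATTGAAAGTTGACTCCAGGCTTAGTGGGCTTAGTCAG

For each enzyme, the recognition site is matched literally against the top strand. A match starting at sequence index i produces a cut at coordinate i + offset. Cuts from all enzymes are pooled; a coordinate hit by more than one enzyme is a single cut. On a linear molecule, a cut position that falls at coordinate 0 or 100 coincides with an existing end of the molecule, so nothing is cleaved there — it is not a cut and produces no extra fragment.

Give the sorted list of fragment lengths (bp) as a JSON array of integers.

[4,5,6,6,7,7,7,7,9,12,14,16]

Scan for sites:
  IvoI (CTCCA, off=4): starts [10, 75] → cuts [14, 79]
  MvoI (AGGCCA, off=3): no sites
  TgoI (GGCTTAGT, off=6): starts [80, 89] → cuts [86, 95]
  DwuI (TTGA, off=1): starts [46, 64, 71] → cuts [47, 65, 72]
  OquII (ACAT, off=3): starts [27, 34, 40, 50] → cuts [30, 37, 43, 53]

Pooled cuts: [14, 30, 37, 43, 47, 53, 65, 72, 79, 86, 95]

Fragment lengths:
  [0,14): 14 bp
  [14,30): 16 bp
  [30,37): 7 bp
  [37,43): 6 bp
  [43,47): 4 bp
  [47,53): 6 bp
  [53,65): 12 bp
  [65,72): 7 bp
  [72,79): 7 bp
  [79,86): 7 bp
  [86,95): 9 bp
  [95,100): 5 bp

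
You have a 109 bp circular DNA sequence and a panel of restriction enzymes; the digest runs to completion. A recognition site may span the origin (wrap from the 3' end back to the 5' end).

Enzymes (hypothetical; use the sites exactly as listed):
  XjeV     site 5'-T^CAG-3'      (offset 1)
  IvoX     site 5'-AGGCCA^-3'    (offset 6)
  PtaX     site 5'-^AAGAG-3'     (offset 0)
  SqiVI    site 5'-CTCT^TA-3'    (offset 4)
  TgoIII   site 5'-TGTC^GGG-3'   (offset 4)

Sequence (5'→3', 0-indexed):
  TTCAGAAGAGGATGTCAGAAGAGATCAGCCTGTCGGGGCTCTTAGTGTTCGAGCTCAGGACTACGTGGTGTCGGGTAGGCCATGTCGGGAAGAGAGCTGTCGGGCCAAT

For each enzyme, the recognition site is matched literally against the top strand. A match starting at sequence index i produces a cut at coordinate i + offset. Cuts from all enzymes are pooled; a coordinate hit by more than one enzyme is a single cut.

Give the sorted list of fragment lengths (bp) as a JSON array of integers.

[3,3,3,4,7,8,9,10,10,10,12,13,17]

Site scan:
  XjeV TCAG/1: at [1, 14, 24, 54] ⇒ [2, 15, 25, 55]
  IvoX AGGCCA/6: at [76] ⇒ [82]
  PtaX AAGAG/0: at [5, 18, 89] ⇒ [5, 18, 89]
  SqiVI CTCTTA/4: at [38] ⇒ [42]
  TgoIII TGTCGGG/4: at [30, 68, 82, 97] ⇒ [34, 72, 86, 101]

All cut coordinates (distinct, sorted): [2, 5, 15, 18, 25, 34, 42, 55, 72, 82, 86, 89, 101]

Fragment lengths:
  2→5: 3 bp
  5→15: 10 bp
  15→18: 3 bp
  18→25: 7 bp
  25→34: 9 bp
  34→42: 8 bp
  42→55: 13 bp
  55→72: 17 bp
  72→82: 10 bp
  82→86: 4 bp
  86→89: 3 bp
  89→101: 12 bp
  101→2 (wrap): 109-101+2 = 10 bp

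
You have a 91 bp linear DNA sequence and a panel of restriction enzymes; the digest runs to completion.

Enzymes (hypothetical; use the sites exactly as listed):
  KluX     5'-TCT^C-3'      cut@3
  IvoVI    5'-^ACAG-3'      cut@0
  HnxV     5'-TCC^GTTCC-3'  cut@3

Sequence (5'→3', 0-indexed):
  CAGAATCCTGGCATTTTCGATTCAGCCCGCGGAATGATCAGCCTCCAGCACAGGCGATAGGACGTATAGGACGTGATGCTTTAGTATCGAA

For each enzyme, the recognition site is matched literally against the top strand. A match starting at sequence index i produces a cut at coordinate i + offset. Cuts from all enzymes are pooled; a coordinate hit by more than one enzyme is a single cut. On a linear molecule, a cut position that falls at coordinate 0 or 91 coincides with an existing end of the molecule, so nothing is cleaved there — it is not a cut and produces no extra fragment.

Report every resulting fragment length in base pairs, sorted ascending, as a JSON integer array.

Scan for sites:
  KluX (TCTC, off=3): no sites
  IvoVI ACAG/0: at [49] ⇒ [49]
  HnxV (TCCGTTCC, off=3): no sites

Pooled cuts: [49]

Fragment lengths:
  [0,49): 49 bp
  [49,91): 42 bp

[42,49]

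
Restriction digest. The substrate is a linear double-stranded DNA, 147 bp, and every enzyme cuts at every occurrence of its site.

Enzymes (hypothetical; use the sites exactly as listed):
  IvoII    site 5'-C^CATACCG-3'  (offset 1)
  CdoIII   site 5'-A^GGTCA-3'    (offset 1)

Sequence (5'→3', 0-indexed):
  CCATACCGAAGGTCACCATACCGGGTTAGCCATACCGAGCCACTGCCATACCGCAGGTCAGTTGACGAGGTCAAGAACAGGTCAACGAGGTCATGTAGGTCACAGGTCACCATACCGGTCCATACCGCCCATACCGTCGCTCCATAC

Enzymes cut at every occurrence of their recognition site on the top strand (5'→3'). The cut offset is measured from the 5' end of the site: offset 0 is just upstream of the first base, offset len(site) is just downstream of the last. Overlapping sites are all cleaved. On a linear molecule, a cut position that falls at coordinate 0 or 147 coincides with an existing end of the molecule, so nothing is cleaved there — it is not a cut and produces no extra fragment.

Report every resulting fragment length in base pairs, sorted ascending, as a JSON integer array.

[1,6,6,7,9,9,9,9,9,10,11,13,14,16,18]

Scan for sites:
  IvoII CCATACCG/1: at [0, 15, 29, 45, 109, 119, 128] ⇒ [1, 16, 30, 46, 110, 120, 129]
  CdoIII AGGTCA/1: at [9, 54, 67, 78, 87, 96, 103] ⇒ [10, 55, 68, 79, 88, 97, 104]

All cut coordinates (distinct, sorted): [1, 10, 16, 30, 46, 55, 68, 79, 88, 97, 104, 110, 120, 129]

Fragment lengths:
  [0,1): 1 bp
  [1,10): 9 bp
  [10,16): 6 bp
  [16,30): 14 bp
  [30,46): 16 bp
  [46,55): 9 bp
  [55,68): 13 bp
  [68,79): 11 bp
  [79,88): 9 bp
  [88,97): 9 bp
  [97,104): 7 bp
  [104,110): 6 bp
  [110,120): 10 bp
  [120,129): 9 bp
  [129,147): 18 bp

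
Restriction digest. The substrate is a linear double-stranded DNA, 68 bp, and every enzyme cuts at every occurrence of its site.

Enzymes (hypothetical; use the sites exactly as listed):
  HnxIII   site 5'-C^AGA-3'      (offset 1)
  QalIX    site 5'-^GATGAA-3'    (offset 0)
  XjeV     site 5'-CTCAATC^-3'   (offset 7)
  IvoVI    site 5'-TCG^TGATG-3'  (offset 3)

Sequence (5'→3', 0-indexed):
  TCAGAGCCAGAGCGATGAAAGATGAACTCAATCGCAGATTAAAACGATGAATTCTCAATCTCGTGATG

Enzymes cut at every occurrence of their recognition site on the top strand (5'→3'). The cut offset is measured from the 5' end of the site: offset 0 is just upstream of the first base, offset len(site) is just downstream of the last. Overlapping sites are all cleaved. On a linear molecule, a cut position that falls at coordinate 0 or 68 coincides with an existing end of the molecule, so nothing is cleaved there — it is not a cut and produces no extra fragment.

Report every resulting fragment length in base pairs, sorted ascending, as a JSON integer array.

Site scan:
  HnxIII (CAGA, off=1): starts [1, 7, 34] → cuts [2, 8, 35]
  QalIX (GATGAA, off=0): starts [13, 20, 45] → cuts [13, 20, 45]
  XjeV (CTCAATC, off=7): starts [26, 53] → cuts [33, 60]
  IvoVI (TCGTGATG, off=3): starts [60] → cuts [63]

Pooled cuts: [2, 8, 13, 20, 33, 35, 45, 60, 63]

Fragments:
  [0,2): 2 bp
  [2,8): 6 bp
  [8,13): 5 bp
  [13,20): 7 bp
  [20,33): 13 bp
  [33,35): 2 bp
  [35,45): 10 bp
  [45,60): 15 bp
  [60,63): 3 bp
  [63,68): 5 bp

[2,2,3,5,5,6,7,10,13,15]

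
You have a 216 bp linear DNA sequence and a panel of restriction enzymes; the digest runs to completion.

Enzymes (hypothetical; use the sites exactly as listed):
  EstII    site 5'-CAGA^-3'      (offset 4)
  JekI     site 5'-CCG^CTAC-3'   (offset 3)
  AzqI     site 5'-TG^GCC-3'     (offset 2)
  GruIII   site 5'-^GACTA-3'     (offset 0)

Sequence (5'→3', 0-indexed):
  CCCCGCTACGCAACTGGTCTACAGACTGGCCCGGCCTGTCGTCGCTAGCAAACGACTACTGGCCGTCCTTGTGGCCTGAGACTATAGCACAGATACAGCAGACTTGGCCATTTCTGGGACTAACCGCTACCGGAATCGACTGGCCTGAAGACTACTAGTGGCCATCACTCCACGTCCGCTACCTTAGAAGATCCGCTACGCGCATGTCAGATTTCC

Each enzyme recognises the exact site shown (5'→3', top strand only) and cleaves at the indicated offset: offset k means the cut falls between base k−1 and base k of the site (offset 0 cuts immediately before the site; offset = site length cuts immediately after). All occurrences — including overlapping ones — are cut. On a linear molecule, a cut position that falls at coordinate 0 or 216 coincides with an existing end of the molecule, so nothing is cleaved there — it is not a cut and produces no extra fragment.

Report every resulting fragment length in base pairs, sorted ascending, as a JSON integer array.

Site scan:
  EstII (CAGA, off=4): starts [21, 89, 98, 207] → cuts [25, 93, 102, 211]
  JekI (CCGCTAC, off=3): starts [2, 123, 175, 192] → cuts [5, 126, 178, 195]
  AzqI (TGGCC, off=2): starts [26, 59, 71, 104, 140, 158] → cuts [28, 61, 73, 106, 142, 160]
  GruIII (GACTA, off=0): starts [53, 79, 117, 149] → cuts [53, 79, 117, 149]

Pooled cuts: [5, 25, 28, 53, 61, 73, 79, 93, 102, 106, 117, 126, 142, 149, 160, 178, 195, 211]

Fragments:
  [0,5): 5 bp
  [5,25): 20 bp
  [25,28): 3 bp
  [28,53): 25 bp
  [53,61): 8 bp
  [61,73): 12 bp
  [73,79): 6 bp
  [79,93): 14 bp
  [93,102): 9 bp
  [102,106): 4 bp
  [106,117): 11 bp
  [117,126): 9 bp
  [126,142): 16 bp
  [142,149): 7 bp
  [149,160): 11 bp
  [160,178): 18 bp
  [178,195): 17 bp
  [195,211): 16 bp
  [211,216): 5 bp

[3,4,5,5,6,7,8,9,9,11,11,12,14,16,16,17,18,20,25]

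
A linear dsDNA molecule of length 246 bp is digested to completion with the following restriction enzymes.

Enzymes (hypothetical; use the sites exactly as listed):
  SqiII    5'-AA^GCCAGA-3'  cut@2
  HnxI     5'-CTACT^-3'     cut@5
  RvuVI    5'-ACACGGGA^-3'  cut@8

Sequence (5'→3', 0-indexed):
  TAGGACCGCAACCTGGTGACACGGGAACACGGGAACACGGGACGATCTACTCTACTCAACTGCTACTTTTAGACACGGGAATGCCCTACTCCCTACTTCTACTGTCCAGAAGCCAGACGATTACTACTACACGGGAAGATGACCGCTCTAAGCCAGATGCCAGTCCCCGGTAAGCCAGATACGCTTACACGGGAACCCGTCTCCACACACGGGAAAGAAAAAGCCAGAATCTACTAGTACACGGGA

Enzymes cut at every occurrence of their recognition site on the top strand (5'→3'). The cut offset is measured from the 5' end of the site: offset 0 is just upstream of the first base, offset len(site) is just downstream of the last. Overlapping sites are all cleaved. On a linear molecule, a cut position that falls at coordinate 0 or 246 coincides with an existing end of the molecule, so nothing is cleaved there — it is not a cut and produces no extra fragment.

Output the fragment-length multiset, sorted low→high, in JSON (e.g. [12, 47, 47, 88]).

[5,6,7,8,8,8,8,8,9,10,11,11,13,13,15,17,20,21,22,26]

Per-enzyme occurrences:
  SqiII AAGCCAGA/2: at [109, 149, 171, 220] ⇒ [111, 151, 173, 222]
  HnxI CTACT/5: at [46, 51, 62, 85, 92, 98, 123, 230] ⇒ [51, 56, 67, 90, 97, 103, 128, 235]
  RvuVI ACACGGGA/8: at [18, 26, 34, 72, 128, 186, 206, 238] ⇒ [26, 34, 42, 80, 136, 194, 214] (position 246 is a terminus of the linear molecule — no cut)

Pooled cuts: [26, 34, 42, 51, 56, 67, 80, 90, 97, 103, 111, 128, 136, 151, 173, 194, 214, 222, 235]

Fragment lengths:
  [0,26): 26 bp
  [26,34): 8 bp
  [34,42): 8 bp
  [42,51): 9 bp
  [51,56): 5 bp
  [56,67): 11 bp
  [67,80): 13 bp
  [80,90): 10 bp
  [90,97): 7 bp
  [97,103): 6 bp
  [103,111): 8 bp
  [111,128): 17 bp
  [128,136): 8 bp
  [136,151): 15 bp
  [151,173): 22 bp
  [173,194): 21 bp
  [194,214): 20 bp
  [214,222): 8 bp
  [222,235): 13 bp
  [235,246): 11 bp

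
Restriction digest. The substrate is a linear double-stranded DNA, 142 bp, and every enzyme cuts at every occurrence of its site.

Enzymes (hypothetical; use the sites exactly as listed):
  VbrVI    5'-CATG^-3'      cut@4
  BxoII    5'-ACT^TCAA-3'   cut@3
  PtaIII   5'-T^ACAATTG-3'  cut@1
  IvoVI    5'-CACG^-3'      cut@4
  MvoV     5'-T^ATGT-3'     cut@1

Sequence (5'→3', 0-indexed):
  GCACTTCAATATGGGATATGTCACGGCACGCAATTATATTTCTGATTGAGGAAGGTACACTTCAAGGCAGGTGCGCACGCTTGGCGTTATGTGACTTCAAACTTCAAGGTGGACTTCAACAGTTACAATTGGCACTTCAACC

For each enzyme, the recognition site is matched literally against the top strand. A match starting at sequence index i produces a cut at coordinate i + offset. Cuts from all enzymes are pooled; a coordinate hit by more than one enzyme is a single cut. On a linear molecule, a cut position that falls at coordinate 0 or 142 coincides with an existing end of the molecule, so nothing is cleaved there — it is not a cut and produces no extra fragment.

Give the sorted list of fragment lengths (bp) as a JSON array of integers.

[5,5,6,7,8,8,9,9,12,12,12,18,31]

Per-enzyme occurrences:
  VbrVI (CATG, off=4): no sites
  BxoII ACTTCAA/3: at [2, 58, 93, 100, 112, 133] ⇒ [5, 61, 96, 103, 115, 136]
  PtaIII TACAATTG/1: at [123] ⇒ [124]
  IvoVI CACG/4: at [21, 26, 75] ⇒ [25, 30, 79]
  MvoV TATGT/1: at [16, 87] ⇒ [17, 88]

All cut coordinates (distinct, sorted): [5, 17, 25, 30, 61, 79, 88, 96, 103, 115, 124, 136]

Fragment lengths:
  [0,5): 5 bp
  [5,17): 12 bp
  [17,25): 8 bp
  [25,30): 5 bp
  [30,61): 31 bp
  [61,79): 18 bp
  [79,88): 9 bp
  [88,96): 8 bp
  [96,103): 7 bp
  [103,115): 12 bp
  [115,124): 9 bp
  [124,136): 12 bp
  [136,142): 6 bp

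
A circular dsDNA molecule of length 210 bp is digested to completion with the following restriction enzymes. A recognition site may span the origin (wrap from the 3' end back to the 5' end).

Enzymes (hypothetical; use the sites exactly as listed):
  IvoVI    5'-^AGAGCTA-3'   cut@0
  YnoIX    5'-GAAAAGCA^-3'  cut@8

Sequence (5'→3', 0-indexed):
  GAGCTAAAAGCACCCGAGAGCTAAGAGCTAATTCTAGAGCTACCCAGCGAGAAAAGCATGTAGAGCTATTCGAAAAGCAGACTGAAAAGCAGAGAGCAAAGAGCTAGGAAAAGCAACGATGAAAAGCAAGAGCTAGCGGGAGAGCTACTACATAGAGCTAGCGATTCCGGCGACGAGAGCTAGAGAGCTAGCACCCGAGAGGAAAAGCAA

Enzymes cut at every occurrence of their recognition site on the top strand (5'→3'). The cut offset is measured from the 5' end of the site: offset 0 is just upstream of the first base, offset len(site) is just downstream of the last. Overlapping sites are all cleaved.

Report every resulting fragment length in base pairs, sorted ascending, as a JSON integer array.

Per-enzyme occurrences:
  IvoVI (AGAGCTA, off=0): starts [16, 23, 35, 61, 99, 128, 140, 153, 175, 183, 209] → cuts [16, 23, 35, 61, 99, 128, 140, 153, 175, 183, 209]
  YnoIX (GAAAAGCA, off=8): starts [50, 71, 83, 107, 120, 201] → cuts [58, 79, 91, 115, 128, 209]

All cut coordinates (distinct, sorted): [16, 23, 35, 58, 61, 79, 91, 99, 115, 128, 140, 153, 175, 183, 209]

Fragments:
  16→23: 7 bp
  23→35: 12 bp
  35→58: 23 bp
  58→61: 3 bp
  61→79: 18 bp
  79→91: 12 bp
  91→99: 8 bp
  99→115: 16 bp
  115→128: 13 bp
  128→140: 12 bp
  140→153: 13 bp
  153→175: 22 bp
  175→183: 8 bp
  183→209: 26 bp
  209→16 (wrap): 210-209+16 = 17 bp

[3,7,8,8,12,12,12,13,13,16,17,18,22,23,26]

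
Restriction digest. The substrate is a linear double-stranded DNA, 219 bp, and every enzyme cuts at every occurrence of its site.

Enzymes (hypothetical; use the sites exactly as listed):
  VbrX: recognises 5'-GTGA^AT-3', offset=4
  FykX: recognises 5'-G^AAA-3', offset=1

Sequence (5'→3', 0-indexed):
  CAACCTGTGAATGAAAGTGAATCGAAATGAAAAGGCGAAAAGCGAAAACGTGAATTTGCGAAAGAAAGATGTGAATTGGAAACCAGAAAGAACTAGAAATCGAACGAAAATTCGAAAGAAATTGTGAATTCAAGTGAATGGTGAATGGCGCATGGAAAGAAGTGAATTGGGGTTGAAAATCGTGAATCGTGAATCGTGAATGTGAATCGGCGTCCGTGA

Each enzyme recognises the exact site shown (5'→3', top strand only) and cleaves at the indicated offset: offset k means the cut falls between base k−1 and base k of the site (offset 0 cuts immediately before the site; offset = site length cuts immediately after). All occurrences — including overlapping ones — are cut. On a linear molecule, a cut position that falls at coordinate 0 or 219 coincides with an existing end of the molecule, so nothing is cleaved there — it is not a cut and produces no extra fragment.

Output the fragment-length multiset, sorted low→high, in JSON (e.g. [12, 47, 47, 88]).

[3,4,4,4,5,5,6,7,7,7,7,7,7,7,8,8,9,9,10,10,10,10,10,10,10,10,11,14]

Per-enzyme occurrences:
  VbrX GTGAAT/4: at [6, 16, 49, 70, 123, 133, 140, 161, 181, 188, 195, 201] ⇒ [10, 20, 53, 74, 127, 137, 144, 165, 185, 192, 199, 205]
  FykX GAAA/1: at [12, 23, 28, 36, 43, 59, 63, 78, 85, 95, 105, 113, 117, 154, 174] ⇒ [13, 24, 29, 37, 44, 60, 64, 79, 86, 96, 106, 114, 118, 155, 175]

Pooled cuts: [10, 13, 20, 24, 29, 37, 44, 53, 60, 64, 74, 79, 86, 96, 106, 114, 118, 127, 137, 144, 155, 165, 175, 185, 192, 199, 205]

Fragment lengths:
  [0,10): 10 bp
  [10,13): 3 bp
  [13,20): 7 bp
  [20,24): 4 bp
  [24,29): 5 bp
  [29,37): 8 bp
  [37,44): 7 bp
  [44,53): 9 bp
  [53,60): 7 bp
  [60,64): 4 bp
  [64,74): 10 bp
  [74,79): 5 bp
  [79,86): 7 bp
  [86,96): 10 bp
  [96,106): 10 bp
  [106,114): 8 bp
  [114,118): 4 bp
  [118,127): 9 bp
  [127,137): 10 bp
  [137,144): 7 bp
  [144,155): 11 bp
  [155,165): 10 bp
  [165,175): 10 bp
  [175,185): 10 bp
  [185,192): 7 bp
  [192,199): 7 bp
  [199,205): 6 bp
  [205,219): 14 bp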